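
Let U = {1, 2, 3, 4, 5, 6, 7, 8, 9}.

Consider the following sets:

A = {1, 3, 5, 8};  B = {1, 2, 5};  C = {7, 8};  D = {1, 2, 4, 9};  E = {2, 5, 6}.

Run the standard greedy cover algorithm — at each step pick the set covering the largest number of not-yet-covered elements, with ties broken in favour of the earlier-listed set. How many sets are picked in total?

Greedy: pick A (covers 4 new) → pick D (covers 3 new) → pick C (covers 1 new) → pick E (covers 1 new). Total picks: 4.

4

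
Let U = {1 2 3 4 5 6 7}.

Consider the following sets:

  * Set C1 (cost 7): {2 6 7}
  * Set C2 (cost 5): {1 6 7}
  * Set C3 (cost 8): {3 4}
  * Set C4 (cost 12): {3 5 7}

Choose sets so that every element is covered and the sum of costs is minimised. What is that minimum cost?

32

C1, C2, C3, C4 together cover every element (C1 ∪ C2 ∪ C3 ∪ C4 = {1, 2, 3, 4, 5, 6, 7}); total cost 7 + 5 + 8 + 12 = 32.
No covering selection has total cost below 32.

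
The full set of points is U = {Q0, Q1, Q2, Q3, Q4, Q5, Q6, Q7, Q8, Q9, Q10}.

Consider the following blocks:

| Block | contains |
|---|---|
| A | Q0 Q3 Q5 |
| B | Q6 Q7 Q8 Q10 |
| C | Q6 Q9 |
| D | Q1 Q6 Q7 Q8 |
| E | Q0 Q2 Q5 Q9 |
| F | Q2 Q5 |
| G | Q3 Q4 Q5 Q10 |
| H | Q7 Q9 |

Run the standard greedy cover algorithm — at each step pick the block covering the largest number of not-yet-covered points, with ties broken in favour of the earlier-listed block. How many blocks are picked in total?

4

Greedy: pick B (covers 4 new) → pick E (covers 4 new) → pick G (covers 2 new) → pick D (covers 1 new). Total picks: 4.
(The true minimum cover uses only 3 blocks, so greedy is not optimal here.)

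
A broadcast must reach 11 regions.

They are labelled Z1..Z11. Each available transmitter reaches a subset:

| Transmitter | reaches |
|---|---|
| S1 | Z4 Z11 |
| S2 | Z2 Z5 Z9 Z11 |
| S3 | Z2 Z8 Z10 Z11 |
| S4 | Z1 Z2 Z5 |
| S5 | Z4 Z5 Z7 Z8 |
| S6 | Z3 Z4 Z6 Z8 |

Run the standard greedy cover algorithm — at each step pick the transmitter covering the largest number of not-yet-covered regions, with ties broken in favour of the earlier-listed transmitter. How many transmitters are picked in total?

5

Greedy: pick S2 (covers 4 new) → pick S6 (covers 4 new) → pick S3 (covers 1 new) → pick S4 (covers 1 new) → pick S5 (covers 1 new). Total picks: 5.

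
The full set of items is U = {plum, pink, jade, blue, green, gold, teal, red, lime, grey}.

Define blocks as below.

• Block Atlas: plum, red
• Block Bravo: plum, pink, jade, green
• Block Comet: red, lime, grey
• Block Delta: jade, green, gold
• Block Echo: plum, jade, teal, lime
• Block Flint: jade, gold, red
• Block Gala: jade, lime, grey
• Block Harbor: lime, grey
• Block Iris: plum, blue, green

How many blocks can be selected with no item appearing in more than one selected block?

Atlas, Delta, Harbor are pairwise disjoint (Atlas={plum,red}; Delta={jade,green,gold}; Harbor={lime,grey}).
Every remaining block overlaps one of these, and no 4 of the listed blocks are pairwise disjoint, so 3 is the maximum.

3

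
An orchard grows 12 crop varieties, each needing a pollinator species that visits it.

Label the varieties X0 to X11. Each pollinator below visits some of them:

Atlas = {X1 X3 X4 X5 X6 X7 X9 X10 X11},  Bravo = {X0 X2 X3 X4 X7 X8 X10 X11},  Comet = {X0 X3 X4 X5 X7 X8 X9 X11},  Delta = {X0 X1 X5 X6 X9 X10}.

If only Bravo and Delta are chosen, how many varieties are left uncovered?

0

Union of Bravo, Delta = {X0, X1, X2, X3, X4, X5, X6, X7, X8, X9, X10, X11} — that's every variety, so 0 are uncovered.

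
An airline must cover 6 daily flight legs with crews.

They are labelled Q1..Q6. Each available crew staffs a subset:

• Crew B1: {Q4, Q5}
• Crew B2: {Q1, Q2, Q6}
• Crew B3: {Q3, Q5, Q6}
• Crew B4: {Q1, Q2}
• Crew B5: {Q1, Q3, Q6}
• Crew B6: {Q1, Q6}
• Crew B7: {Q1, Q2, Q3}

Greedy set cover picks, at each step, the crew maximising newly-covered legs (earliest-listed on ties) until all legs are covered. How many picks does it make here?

Greedy: pick B2 (covers 3 new) → pick B1 (covers 2 new) → pick B3 (covers 1 new). Total picks: 3.

3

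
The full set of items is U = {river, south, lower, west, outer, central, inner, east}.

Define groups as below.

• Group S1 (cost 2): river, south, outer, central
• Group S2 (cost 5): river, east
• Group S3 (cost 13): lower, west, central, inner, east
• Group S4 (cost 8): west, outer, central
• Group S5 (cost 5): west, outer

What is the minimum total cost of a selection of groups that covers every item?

15

S1, S3 together cover every item (S1 ∪ S3 = {river, south, lower, west, outer, central, inner, east}); total cost 2 + 13 = 15.
No covering selection has total cost below 15.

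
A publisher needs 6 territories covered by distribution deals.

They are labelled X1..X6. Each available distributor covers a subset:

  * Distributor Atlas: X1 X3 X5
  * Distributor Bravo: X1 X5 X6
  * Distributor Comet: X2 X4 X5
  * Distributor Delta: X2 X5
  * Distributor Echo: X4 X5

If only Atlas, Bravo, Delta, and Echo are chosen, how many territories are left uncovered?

Union of Atlas, Bravo, Delta, Echo = {X1, X2, X3, X4, X5, X6} — that's every territory, so 0 are uncovered.

0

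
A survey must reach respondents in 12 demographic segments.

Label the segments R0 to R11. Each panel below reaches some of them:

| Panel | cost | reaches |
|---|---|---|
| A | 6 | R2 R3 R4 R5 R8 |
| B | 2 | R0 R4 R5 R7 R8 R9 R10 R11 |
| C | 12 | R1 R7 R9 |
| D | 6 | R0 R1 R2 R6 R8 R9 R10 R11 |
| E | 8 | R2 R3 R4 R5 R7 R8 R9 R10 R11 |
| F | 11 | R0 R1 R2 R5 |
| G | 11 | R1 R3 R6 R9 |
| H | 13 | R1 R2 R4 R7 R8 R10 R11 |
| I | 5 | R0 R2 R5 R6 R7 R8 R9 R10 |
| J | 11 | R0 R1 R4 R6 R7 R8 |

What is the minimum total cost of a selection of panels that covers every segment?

14

A, B, D together cover every segment (A ∪ B ∪ D = {R0, R1, R2, R3, R4, R5, R6, R7, R8, R9, R10, R11}); total cost 6 + 2 + 6 = 14.
No covering selection has total cost below 14.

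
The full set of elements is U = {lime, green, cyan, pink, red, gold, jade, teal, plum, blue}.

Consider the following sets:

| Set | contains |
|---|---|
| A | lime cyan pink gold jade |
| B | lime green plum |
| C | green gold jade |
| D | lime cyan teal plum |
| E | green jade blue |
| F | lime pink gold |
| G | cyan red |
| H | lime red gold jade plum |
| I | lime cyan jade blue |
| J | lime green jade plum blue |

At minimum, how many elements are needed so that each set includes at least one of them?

The 3 elements {green, cyan, gold} hit every set.
The sets E, F, G are pairwise disjoint, so any hitting set needs a separate element for each — at least 3. Hence 3 is optimal.

3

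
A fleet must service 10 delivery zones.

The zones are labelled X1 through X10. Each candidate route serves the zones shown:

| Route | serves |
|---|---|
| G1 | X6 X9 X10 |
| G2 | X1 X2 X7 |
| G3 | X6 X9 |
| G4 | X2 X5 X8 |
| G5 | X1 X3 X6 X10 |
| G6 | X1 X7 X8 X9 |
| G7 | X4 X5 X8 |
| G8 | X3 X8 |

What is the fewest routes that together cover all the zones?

Take {G1, G2, G7, G8}. Their union is {X1, X2, X3, X4, X5, X6, X7, X8, X9, X10}, which is all 10 zones.
No 3 of the 8 routes cover everything (all 56 combinations miss at least one zone), so 4 is optimal.

4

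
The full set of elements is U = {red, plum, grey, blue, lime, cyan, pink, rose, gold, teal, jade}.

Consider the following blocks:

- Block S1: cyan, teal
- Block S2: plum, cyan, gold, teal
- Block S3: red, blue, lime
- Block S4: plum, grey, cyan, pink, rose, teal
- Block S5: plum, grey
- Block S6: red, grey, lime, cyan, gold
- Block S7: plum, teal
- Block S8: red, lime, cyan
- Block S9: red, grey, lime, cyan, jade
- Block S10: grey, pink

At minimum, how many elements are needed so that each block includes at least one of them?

3

The 3 elements {grey, lime, teal} hit every block.
The blocks S2, S3, S10 are pairwise disjoint, so any hitting set needs a separate element for each — at least 3. Hence 3 is optimal.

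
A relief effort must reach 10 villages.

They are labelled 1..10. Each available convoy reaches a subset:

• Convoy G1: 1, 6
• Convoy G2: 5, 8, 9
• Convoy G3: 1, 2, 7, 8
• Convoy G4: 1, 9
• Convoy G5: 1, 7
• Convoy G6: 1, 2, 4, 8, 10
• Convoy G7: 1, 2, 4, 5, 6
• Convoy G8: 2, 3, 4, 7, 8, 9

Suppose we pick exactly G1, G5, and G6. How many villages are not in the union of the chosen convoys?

Union of G1, G5, G6 = {1, 2, 4, 6, 7, 8, 10}.
Not covered: 3, 5, 9 — 3 villages.

3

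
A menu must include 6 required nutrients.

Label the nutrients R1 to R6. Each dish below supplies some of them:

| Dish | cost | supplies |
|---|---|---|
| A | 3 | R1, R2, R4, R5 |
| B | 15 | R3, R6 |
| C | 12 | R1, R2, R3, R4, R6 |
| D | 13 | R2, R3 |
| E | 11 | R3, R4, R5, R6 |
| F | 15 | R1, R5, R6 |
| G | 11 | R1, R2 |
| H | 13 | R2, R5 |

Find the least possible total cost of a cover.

A, E together cover every nutrient (A ∪ E = {R1, R2, R3, R4, R5, R6}); total cost 3 + 11 = 14.
No covering selection has total cost below 14.

14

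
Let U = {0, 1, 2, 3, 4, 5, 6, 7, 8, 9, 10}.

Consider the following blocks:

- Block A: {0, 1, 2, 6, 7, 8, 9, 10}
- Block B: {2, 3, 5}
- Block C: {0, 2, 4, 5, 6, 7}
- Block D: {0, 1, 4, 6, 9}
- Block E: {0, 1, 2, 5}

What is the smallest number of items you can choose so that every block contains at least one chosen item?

2

H = {5, 6} meets every block (each contains at least one member of H), and |H| = 2.
The blocks B, D are pairwise disjoint, so any hitting set needs a separate item for each — at least 2. Hence 2 is optimal.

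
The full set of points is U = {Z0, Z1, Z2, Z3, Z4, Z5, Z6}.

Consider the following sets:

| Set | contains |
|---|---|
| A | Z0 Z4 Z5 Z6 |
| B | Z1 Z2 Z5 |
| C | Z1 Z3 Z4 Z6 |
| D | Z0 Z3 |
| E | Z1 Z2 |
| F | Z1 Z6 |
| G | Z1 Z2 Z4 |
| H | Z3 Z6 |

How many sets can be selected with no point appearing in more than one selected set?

D, G are pairwise disjoint (D={Z0,Z3}; G={Z1,Z2,Z4}).
Every remaining set overlaps one of these, and no 3 of the listed sets are pairwise disjoint, so 2 is the maximum.

2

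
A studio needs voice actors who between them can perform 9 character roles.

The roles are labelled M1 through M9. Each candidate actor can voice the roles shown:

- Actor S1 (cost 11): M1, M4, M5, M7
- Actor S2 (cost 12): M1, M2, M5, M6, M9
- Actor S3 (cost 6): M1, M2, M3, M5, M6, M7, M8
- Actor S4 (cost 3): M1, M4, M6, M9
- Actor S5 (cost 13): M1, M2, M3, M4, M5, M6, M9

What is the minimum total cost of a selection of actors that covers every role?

9

S3, S4 together cover every role (S3 ∪ S4 = {M1, M2, M3, M4, M5, M6, M7, M8, M9}); total cost 6 + 3 = 9.
No covering selection has total cost below 9.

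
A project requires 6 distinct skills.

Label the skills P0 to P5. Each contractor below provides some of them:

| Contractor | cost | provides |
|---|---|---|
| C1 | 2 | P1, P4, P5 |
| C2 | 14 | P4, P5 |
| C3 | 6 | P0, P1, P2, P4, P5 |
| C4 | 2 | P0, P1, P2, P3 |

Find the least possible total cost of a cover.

4

C1, C4 together cover every skill (C1 ∪ C4 = {P0, P1, P2, P3, P4, P5}); total cost 2 + 2 = 4.
No covering selection has total cost below 4.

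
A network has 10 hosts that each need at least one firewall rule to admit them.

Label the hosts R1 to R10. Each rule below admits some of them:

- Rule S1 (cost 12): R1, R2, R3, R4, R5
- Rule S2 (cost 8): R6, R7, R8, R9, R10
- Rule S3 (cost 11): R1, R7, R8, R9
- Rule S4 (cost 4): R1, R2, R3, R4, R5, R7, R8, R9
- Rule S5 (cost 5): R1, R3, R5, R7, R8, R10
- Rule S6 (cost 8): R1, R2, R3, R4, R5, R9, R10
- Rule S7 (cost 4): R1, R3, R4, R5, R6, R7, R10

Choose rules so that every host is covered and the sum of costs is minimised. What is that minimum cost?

S4, S7 together cover every host (S4 ∪ S7 = {R1, R2, R3, R4, R5, R6, R7, R8, R9, R10}); total cost 4 + 4 = 8.
No covering selection has total cost below 8.

8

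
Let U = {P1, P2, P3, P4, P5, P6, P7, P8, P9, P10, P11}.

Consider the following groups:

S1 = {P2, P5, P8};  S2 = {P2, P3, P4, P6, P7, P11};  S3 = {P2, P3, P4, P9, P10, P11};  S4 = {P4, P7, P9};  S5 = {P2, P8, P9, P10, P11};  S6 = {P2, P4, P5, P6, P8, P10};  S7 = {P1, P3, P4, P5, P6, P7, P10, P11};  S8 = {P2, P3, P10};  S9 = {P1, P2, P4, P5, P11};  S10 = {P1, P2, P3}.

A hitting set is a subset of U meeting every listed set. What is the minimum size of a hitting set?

The 2 items {P2, P4} hit every group.
The groups S4, S10 are pairwise disjoint, so any hitting set needs a separate item for each — at least 2. Hence 2 is optimal.

2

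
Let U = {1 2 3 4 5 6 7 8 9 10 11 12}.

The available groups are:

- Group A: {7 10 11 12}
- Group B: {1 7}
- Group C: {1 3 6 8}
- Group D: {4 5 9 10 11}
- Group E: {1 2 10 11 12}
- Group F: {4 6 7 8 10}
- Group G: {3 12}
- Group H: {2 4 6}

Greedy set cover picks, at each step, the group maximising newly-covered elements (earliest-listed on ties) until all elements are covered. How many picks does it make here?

Greedy: pick D (covers 5 new) → pick C (covers 4 new) → pick A (covers 2 new) → pick E (covers 1 new). Total picks: 4.

4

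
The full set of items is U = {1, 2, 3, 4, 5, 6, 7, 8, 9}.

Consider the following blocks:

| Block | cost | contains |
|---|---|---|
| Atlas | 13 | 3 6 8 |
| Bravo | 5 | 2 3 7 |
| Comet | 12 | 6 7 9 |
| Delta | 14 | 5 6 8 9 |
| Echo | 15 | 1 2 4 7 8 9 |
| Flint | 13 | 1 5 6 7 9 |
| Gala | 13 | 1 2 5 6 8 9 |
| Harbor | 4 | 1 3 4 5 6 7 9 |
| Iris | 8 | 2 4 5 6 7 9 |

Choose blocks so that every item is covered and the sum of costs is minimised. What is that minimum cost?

17

Gala, Harbor together cover every item (Gala ∪ Harbor = {1, 2, 3, 4, 5, 6, 7, 8, 9}); total cost 13 + 4 = 17.
The greedy pick Harbor, Bravo, Atlas costs 22; no covering selection beats 17.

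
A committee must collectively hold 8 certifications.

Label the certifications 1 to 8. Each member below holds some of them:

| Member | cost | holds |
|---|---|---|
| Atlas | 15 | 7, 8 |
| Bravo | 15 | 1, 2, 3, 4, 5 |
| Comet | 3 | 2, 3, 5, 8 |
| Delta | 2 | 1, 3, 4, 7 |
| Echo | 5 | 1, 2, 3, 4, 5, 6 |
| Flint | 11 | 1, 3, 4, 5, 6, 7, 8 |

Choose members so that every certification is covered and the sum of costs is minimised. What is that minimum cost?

10

Comet, Delta, Echo together cover every certification (Comet ∪ Delta ∪ Echo = {1, 2, 3, 4, 5, 6, 7, 8}); total cost 3 + 2 + 5 = 10.
No covering selection has total cost below 10.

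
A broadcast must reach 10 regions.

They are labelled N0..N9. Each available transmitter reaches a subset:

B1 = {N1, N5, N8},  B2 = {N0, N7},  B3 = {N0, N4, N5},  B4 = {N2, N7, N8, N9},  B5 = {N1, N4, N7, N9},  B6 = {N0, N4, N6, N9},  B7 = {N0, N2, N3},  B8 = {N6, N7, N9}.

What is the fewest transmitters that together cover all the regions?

4

B1 and B5 and B7 and B8 together: B1 ∪ B5 ∪ B7 ∪ B8 = {N0, N1, N2, N3, N4, N5, N6, N7, N8, N9} — every region is covered.
No 3 of the 8 transmitters cover everything (all 56 combinations miss at least one region), so 4 is optimal.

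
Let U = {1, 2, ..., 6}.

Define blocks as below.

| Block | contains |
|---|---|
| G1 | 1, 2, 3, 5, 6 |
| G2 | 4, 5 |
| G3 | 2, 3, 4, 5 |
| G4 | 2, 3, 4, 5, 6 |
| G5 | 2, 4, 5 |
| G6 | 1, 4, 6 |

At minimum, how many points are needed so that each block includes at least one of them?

The 2 points {3, 4} hit every block.
No single point lies in every block, so at least 2 are needed and 2 is optimal.

2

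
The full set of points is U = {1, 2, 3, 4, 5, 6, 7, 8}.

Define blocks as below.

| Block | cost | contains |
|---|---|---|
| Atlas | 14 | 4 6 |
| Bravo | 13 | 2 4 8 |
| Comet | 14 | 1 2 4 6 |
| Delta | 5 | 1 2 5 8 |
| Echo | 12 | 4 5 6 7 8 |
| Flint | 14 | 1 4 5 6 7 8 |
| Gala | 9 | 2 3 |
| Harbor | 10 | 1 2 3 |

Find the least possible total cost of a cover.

22

Echo, Harbor together cover every point (Echo ∪ Harbor = {1, 2, 3, 4, 5, 6, 7, 8}); total cost 12 + 10 = 22.
The greedy pick Delta, Echo, Gala costs 26; no covering selection beats 22.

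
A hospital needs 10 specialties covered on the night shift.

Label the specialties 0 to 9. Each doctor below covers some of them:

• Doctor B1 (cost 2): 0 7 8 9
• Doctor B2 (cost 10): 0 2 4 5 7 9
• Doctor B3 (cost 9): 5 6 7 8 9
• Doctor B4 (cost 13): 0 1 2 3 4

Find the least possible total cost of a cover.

B3, B4 together cover every specialty (B3 ∪ B4 = {0, 1, 2, 3, 4, 5, 6, 7, 8, 9}); total cost 9 + 13 = 22.
The greedy pick B1, B4, B3 costs 24; no covering selection beats 22.

22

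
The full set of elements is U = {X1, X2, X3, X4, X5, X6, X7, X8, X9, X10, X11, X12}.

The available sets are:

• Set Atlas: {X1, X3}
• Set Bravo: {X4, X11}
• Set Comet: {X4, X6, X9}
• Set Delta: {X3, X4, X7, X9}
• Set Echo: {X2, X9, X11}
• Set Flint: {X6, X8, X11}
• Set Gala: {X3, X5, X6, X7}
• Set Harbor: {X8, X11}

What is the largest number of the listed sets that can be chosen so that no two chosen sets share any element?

Atlas, Comet, Harbor are pairwise disjoint (Atlas={X1,X3}; Comet={X4,X6,X9}; Harbor={X8,X11}).
Every remaining set overlaps one of these, and no 4 of the listed sets are pairwise disjoint, so 3 is the maximum.

3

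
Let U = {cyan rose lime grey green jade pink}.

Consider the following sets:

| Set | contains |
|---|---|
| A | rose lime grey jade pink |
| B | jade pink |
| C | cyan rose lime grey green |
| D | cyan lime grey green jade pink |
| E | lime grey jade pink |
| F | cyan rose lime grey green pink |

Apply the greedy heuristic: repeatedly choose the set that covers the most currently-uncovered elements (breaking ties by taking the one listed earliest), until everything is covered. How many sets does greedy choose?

2

Greedy: pick D (covers 6 new) → pick A (covers 1 new). Total picks: 2.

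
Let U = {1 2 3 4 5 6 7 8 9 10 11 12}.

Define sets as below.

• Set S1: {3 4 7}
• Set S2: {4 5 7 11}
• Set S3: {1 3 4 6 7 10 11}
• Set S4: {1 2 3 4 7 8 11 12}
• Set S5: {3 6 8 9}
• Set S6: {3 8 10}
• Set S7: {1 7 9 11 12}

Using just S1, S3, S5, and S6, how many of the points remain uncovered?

Union of S1, S3, S5, S6 = {1, 3, 4, 6, 7, 8, 9, 10, 11}.
Not covered: 2, 5, 12 — 3 points.

3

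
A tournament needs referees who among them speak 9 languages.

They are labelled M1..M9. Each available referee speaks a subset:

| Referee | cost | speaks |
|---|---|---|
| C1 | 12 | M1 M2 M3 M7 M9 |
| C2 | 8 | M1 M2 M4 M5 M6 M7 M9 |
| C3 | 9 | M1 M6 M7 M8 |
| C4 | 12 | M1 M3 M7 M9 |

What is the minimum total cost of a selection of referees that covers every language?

29

C1, C2, C3 together cover every language (C1 ∪ C2 ∪ C3 = {M1, M2, M3, M4, M5, M6, M7, M8, M9}); total cost 12 + 8 + 9 = 29.
No covering selection has total cost below 29.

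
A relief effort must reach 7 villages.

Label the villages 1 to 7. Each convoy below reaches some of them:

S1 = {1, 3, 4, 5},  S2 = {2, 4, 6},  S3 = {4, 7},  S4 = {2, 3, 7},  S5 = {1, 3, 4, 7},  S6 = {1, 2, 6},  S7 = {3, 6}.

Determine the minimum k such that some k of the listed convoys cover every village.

S1 and S5 and S6 together: S1 ∪ S5 ∪ S6 = {1, 2, 3, 4, 5, 6, 7} — every village is covered.
Only S1 contains 5, so S1 is forced; the remaining 3 villages need at least 2 more convoys (each remaining convoy adds at most 2) — so at least 3 convoys are needed, and 3 is optimal.

3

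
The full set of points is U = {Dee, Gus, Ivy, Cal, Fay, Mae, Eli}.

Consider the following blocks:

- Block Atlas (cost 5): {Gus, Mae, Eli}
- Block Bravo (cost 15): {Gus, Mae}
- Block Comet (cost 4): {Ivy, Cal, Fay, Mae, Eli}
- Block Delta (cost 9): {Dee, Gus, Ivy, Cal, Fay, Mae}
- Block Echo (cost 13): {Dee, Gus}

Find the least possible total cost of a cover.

Comet, Delta together cover every point (Comet ∪ Delta = {Dee, Gus, Ivy, Cal, Fay, Mae, Eli}); total cost 4 + 9 = 13.
No covering selection has total cost below 13.

13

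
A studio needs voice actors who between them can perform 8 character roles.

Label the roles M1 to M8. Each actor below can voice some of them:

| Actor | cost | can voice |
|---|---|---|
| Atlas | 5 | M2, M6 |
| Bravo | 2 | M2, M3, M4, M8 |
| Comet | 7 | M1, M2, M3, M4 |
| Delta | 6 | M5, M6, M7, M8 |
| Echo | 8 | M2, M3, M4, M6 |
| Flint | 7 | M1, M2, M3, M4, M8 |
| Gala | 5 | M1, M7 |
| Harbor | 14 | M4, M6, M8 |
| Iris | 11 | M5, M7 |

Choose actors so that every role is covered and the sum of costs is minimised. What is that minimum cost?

13

Comet, Delta together cover every role (Comet ∪ Delta = {M1, M2, M3, M4, M5, M6, M7, M8}); total cost 7 + 6 = 13.
No covering selection has total cost below 13.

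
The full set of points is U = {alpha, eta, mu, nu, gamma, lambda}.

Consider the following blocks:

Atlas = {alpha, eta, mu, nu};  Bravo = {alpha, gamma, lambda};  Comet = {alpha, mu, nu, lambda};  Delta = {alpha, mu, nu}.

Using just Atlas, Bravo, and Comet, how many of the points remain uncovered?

0

Union of Atlas, Bravo, Comet = {alpha, eta, mu, nu, gamma, lambda} — that's every point, so 0 are uncovered.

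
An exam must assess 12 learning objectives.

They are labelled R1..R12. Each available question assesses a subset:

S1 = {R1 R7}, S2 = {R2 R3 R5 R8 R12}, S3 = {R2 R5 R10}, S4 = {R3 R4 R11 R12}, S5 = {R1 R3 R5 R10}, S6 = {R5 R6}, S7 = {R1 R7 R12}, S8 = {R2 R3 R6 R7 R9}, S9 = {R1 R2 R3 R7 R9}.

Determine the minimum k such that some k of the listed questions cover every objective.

4

Take {S2, S4, S5, S8}. Their union is {R1, R2, R3, R4, R5, R6, R7, R8, R9, R10, R11, R12}, which is all 12 objectives.
Only S2 contains R8, so S2 is forced; the remaining 7 objectives need at least 3 more questions (each remaining question adds at most 3) — so at least 4 questions are needed, and 4 is optimal.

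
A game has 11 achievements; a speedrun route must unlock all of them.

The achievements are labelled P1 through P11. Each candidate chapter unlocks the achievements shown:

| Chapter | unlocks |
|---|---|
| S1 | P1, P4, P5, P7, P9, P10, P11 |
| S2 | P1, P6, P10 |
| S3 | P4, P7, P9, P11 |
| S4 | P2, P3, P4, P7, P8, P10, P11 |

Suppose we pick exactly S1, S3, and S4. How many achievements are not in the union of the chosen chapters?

Union of S1, S3, S4 = {P1, P2, P3, P4, P5, P7, P8, P9, P10, P11}.
Not covered: P6 — 1 achievement.

1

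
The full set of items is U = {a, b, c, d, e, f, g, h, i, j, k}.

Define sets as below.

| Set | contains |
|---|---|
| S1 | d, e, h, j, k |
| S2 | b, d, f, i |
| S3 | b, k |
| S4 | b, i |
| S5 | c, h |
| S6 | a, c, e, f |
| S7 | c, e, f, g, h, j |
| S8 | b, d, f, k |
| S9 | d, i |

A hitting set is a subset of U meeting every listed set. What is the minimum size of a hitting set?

T = {b, c, d} meets every set (each contains at least one member of T), and |T| = 3.
The sets S3, S5, S9 are pairwise disjoint, so any hitting set needs a separate item for each — at least 3. Hence 3 is optimal.

3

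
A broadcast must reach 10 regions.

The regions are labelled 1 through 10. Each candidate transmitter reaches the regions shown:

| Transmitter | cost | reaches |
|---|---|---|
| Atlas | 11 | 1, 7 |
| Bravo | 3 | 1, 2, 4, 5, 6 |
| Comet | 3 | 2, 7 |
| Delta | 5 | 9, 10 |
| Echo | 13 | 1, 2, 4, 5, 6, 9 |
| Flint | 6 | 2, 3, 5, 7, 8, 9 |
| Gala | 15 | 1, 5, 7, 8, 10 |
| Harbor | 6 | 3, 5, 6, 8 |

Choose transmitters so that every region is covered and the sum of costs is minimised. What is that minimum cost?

14

Bravo, Delta, Flint together cover every region (Bravo ∪ Delta ∪ Flint = {1, 2, 3, 4, 5, 6, 7, 8, 9, 10}); total cost 3 + 5 + 6 = 14.
No covering selection has total cost below 14.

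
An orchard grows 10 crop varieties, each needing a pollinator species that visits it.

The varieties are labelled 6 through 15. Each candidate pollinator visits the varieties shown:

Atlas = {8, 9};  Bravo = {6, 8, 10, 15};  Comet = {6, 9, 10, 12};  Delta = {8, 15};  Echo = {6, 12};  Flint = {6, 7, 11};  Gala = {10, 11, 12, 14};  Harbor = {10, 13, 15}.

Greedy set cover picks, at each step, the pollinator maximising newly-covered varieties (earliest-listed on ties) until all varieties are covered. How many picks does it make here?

5

Greedy: pick Bravo (covers 4 new) → pick Gala (covers 3 new) → pick Atlas (covers 1 new) → pick Flint (covers 1 new) → pick Harbor (covers 1 new). Total picks: 5.
(The true minimum cover uses only 4 pollinators, so greedy is not optimal here.)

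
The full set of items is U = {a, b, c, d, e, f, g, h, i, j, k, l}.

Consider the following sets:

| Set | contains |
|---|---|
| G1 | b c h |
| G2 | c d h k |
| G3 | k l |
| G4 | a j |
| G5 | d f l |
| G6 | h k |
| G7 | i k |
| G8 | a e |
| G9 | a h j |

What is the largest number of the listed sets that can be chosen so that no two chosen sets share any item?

G1, G4, G5, G7 are pairwise disjoint (G1={b,c,h}; G4={a,j}; G5={d,f,l}; G7={i,k}).
Every remaining set overlaps one of these, and no 5 of the listed sets are pairwise disjoint, so 4 is the maximum.

4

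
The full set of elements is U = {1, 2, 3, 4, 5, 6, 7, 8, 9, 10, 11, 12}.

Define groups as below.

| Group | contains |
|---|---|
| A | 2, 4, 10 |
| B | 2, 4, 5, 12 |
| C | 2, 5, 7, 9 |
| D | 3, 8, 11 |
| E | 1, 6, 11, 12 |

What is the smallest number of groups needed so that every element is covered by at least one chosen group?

4

A, C, D, and E cover everything between them: the union {1, 2, 3, 4, 5, 6, 7, 8, 9, 10, 11, 12} is all of U.
Only D contains 3, so D is forced; the remaining 9 elements need at least 3 more groups (each remaining group adds at most 4) — so at least 4 groups are needed, and 4 is optimal.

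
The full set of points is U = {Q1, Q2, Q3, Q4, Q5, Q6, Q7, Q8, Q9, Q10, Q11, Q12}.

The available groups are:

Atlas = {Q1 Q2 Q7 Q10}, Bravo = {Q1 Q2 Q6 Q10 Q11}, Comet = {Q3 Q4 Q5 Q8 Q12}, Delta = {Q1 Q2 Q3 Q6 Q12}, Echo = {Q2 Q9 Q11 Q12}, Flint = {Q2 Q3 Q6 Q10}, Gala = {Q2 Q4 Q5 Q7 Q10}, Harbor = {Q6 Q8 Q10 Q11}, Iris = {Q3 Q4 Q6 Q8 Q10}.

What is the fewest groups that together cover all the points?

4

Take {Atlas, Comet, Echo, Flint}. Their union is {Q1, Q2, Q3, Q4, Q5, Q6, Q7, Q8, Q9, Q10, Q11, Q12}, which is all 12 points.
No 3 of the 9 groups cover everything (all 84 combinations miss at least one point), so 4 is optimal.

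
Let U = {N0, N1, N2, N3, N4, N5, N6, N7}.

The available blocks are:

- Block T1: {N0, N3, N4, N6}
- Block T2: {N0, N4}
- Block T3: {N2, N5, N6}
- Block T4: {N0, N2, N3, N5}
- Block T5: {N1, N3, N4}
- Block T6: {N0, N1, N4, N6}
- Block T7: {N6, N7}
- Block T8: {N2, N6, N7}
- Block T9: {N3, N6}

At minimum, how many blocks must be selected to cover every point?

3

T4, T5, and T7 cover everything between them: the union {N0, N1, N2, N3, N4, N5, N6, N7} is all of U.
No 2 of the 9 blocks cover everything (all 36 combinations miss at least one point), so 3 is optimal.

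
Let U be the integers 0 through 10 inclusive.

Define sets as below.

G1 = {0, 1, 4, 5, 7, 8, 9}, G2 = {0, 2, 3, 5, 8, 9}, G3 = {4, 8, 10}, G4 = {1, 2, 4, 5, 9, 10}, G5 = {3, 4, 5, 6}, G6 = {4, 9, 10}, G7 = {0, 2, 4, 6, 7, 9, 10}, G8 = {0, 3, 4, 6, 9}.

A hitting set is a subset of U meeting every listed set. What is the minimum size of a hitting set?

Take H = {4, 8}. Each listed set contains at least one of these, so H is a hitting set of size 2.
No single item lies in every set, so at least 2 are needed and 2 is optimal.

2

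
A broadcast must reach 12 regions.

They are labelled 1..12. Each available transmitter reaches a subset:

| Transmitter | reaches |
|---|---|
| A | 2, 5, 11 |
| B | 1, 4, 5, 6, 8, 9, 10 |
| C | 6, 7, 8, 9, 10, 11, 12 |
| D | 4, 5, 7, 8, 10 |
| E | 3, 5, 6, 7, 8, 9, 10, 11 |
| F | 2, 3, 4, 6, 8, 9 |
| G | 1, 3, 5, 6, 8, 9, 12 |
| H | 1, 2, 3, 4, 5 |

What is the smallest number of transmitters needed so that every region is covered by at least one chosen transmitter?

2

C and H together: C ∪ H = {1, 2, 3, 4, 5, 6, 7, 8, 9, 10, 11, 12} — every region is covered.
No single transmitter has all 12 regions (the largest, E, has 8), so 2 is optimal.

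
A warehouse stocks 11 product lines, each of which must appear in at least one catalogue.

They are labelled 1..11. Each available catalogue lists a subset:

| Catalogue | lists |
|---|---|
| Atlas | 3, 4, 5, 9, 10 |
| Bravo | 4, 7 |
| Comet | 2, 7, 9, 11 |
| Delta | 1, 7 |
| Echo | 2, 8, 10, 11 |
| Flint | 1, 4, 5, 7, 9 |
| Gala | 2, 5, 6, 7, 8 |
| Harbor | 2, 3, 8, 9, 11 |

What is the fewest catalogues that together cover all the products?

4

Atlas and Delta and Gala and Harbor together: Atlas ∪ Delta ∪ Gala ∪ Harbor = {1, 2, 3, 4, 5, 6, 7, 8, 9, 10, 11} — every product is covered.
No 3 of the 8 catalogues cover everything (all 56 combinations miss at least one product), so 4 is optimal.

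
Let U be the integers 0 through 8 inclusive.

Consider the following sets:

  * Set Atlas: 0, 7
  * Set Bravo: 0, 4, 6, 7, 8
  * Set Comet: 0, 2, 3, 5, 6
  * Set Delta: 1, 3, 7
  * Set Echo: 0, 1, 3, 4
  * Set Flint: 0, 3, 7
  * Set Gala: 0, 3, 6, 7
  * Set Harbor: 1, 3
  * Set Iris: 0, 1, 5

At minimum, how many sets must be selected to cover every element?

Bravo, Comet, and Iris cover everything between them: the union {0, 1, 2, 3, 4, 5, 6, 7, 8} is all of U.
Only Comet contains 2, so Comet is forced; the remaining 4 elements need at least 2 more sets (each remaining set adds at most 3) — so at least 3 sets are needed, and 3 is optimal.

3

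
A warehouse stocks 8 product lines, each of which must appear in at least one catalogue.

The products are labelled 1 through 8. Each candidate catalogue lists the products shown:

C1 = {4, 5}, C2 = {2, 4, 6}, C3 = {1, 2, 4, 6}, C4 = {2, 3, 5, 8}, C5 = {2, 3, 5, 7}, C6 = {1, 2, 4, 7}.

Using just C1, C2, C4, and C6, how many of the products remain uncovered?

0

Union of C1, C2, C4, C6 = {1, 2, 3, 4, 5, 6, 7, 8} — that's every product, so 0 are uncovered.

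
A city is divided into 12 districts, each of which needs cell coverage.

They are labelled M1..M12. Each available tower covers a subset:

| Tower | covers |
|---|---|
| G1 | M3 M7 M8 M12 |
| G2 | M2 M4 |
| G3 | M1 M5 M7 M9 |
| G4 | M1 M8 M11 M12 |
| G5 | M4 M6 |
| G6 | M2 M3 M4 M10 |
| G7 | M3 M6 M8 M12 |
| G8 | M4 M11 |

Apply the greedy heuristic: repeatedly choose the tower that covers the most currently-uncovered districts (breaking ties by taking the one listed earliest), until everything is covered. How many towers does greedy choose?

5

Greedy: pick G1 (covers 4 new) → pick G3 (covers 3 new) → pick G6 (covers 3 new) → pick G4 (covers 1 new) → pick G5 (covers 1 new). Total picks: 5.
(The true minimum cover uses only 4 towers, so greedy is not optimal here.)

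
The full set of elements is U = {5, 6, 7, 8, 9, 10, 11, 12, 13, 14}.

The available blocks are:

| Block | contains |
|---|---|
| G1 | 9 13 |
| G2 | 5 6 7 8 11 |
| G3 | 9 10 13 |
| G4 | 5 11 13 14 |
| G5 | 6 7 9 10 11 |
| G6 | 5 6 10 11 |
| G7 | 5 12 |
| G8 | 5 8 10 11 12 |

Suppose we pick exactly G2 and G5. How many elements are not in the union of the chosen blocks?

Union of G2, G5 = {5, 6, 7, 8, 9, 10, 11}.
Not covered: 12, 13, 14 — 3 elements.

3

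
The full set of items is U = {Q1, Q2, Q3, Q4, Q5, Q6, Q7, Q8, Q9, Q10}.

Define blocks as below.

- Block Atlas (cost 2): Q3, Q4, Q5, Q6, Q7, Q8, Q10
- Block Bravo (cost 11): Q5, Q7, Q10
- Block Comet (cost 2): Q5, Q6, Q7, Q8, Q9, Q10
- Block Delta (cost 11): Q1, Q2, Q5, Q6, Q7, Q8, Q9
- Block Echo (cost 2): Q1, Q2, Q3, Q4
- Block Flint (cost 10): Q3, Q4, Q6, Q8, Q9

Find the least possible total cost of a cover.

Comet, Echo together cover every item (Comet ∪ Echo = {Q1, Q2, Q3, Q4, Q5, Q6, Q7, Q8, Q9, Q10}); total cost 2 + 2 = 4.
The greedy pick Atlas, Echo, Comet costs 6; no covering selection beats 4.

4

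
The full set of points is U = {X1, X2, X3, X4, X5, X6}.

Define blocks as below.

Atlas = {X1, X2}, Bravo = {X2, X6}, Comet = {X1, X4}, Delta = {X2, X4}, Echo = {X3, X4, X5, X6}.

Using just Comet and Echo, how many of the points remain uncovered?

Union of Comet, Echo = {X1, X3, X4, X5, X6}.
Not covered: X2 — 1 point.

1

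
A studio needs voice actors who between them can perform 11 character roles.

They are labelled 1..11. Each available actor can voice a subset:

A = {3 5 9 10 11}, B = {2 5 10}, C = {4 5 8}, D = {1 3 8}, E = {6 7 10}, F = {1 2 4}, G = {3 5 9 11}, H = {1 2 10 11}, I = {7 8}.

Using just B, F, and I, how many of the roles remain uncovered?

Union of B, F, I = {1, 2, 4, 5, 7, 8, 10}.
Not covered: 3, 6, 9, 11 — 4 roles.

4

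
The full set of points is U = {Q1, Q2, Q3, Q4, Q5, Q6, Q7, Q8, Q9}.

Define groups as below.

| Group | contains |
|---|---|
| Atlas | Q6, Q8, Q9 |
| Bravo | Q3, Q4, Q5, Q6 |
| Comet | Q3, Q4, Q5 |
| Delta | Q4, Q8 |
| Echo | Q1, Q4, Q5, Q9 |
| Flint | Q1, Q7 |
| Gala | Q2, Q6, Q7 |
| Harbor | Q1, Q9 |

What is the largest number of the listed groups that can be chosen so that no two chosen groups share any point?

Atlas, Comet, Flint are pairwise disjoint (Atlas={Q6,Q8,Q9}; Comet={Q3,Q4,Q5}; Flint={Q1,Q7}).
Every remaining group overlaps one of these, and no 4 of the listed groups are pairwise disjoint, so 3 is the maximum.

3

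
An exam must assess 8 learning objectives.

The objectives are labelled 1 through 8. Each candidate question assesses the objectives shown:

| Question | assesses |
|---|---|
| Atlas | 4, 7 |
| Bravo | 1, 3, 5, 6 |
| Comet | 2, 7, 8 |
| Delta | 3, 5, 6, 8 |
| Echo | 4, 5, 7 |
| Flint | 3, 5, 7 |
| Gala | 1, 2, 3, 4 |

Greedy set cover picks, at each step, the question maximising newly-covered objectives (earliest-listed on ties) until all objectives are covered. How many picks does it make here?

Greedy: pick Bravo (covers 4 new) → pick Comet (covers 3 new) → pick Atlas (covers 1 new). Total picks: 3.

3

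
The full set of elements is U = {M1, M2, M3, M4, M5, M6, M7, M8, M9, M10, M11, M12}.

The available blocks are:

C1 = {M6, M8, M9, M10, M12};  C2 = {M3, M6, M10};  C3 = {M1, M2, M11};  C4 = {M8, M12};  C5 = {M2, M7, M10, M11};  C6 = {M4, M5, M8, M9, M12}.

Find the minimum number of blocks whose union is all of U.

4

C2 and C3 and C5 and C6 together: C2 ∪ C3 ∪ C5 ∪ C6 = {M1, M2, M3, M4, M5, M6, M7, M8, M9, M10, M11, M12} — every element is covered.
No 3 of the 6 blocks cover everything (all 20 combinations miss at least one element), so 4 is optimal.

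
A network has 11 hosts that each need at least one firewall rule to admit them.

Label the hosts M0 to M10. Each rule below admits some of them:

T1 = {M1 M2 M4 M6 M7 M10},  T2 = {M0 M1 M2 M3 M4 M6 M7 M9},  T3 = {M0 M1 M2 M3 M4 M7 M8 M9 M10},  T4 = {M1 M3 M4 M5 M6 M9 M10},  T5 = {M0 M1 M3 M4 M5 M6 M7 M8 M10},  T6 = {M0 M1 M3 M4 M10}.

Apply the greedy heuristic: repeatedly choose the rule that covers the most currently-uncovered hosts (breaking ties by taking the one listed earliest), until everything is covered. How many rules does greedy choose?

Greedy: pick T3 (covers 9 new) → pick T4 (covers 2 new). Total picks: 2.

2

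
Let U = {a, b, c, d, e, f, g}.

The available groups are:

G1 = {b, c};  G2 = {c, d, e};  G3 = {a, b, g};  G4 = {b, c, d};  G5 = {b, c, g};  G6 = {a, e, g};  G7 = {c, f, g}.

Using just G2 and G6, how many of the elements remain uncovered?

2

Union of G2, G6 = {a, c, d, e, g}.
Not covered: b, f — 2 elements.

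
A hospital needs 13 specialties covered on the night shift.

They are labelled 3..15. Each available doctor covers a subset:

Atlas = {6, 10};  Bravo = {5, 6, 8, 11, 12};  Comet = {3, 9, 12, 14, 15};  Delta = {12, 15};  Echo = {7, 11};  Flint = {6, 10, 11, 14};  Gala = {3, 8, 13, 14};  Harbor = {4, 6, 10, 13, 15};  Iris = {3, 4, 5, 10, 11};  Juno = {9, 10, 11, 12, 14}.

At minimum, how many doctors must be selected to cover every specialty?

4

Bravo and Comet and Echo and Harbor together: Bravo ∪ Comet ∪ Echo ∪ Harbor = {3, 4, 5, 6, 7, 8, 9, 10, 11, 12, 13, 14, 15} — every specialty is covered.
Only Echo contains 7, so Echo is forced; the remaining 11 specialties need at least 3 more doctors (each remaining doctor adds at most 5) — so at least 4 doctors are needed, and 4 is optimal.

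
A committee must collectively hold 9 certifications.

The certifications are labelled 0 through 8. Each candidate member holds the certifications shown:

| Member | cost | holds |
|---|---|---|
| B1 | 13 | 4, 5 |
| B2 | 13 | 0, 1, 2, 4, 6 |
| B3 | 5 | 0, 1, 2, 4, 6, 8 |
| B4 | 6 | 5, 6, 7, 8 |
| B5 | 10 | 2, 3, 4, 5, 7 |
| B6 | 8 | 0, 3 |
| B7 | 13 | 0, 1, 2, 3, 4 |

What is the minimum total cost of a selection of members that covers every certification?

B3, B5 together cover every certification (B3 ∪ B5 = {0, 1, 2, 3, 4, 5, 6, 7, 8}); total cost 5 + 10 = 15.
The greedy pick B3, B4, B6 costs 19; no covering selection beats 15.

15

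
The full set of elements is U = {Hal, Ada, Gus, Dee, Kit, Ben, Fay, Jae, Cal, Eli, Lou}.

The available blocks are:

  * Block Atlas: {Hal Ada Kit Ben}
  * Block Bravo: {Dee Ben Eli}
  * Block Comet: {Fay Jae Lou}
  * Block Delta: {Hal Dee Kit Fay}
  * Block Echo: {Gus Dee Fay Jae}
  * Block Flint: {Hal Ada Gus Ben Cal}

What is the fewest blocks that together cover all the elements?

4

Take {Bravo, Comet, Delta, Flint}. Their union is {Hal, Ada, Gus, Dee, Kit, Ben, Fay, Jae, Cal, Eli, Lou}, which is all 11 elements.
No 3 of the 6 blocks cover everything (all 20 combinations miss at least one element), so 4 is optimal.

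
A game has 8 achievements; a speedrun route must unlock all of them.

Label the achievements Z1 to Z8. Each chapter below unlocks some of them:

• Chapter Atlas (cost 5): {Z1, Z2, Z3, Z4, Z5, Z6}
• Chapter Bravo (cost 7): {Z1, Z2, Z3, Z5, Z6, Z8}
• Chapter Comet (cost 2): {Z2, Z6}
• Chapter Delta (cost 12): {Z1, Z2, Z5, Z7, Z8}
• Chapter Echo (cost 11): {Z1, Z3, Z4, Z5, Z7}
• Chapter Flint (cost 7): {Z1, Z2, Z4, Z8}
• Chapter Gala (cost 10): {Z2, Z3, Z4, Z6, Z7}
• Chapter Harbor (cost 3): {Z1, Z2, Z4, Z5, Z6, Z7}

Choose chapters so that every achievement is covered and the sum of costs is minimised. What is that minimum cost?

10

Bravo, Harbor together cover every achievement (Bravo ∪ Harbor = {Z1, Z2, Z3, Z4, Z5, Z6, Z7, Z8}); total cost 7 + 3 = 10.
No covering selection has total cost below 10.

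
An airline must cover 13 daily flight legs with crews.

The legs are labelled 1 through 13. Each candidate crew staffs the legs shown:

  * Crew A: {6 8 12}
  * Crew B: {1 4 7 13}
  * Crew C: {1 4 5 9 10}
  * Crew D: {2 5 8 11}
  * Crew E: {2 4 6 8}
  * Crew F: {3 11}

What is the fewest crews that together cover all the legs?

Take {A, B, C, D, F}. Their union is {1, 2, 3, 4, 5, 6, 7, 8, 9, 10, 11, 12, 13}, which is all 13 legs.
No 4 of the 6 crews cover everything (all 15 combinations miss at least one leg), so 5 is optimal.

5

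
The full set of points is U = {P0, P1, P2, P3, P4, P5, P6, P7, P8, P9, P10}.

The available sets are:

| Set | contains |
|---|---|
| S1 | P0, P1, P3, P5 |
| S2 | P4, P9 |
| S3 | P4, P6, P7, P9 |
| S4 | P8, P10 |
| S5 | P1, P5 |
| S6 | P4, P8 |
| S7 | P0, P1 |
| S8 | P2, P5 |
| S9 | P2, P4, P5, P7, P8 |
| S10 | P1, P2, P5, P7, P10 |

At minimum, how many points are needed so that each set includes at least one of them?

The 4 points {P1, P2, P8, P9} hit every set.
The sets S2, S4, S7, S8 are pairwise disjoint, so any hitting set needs a separate point for each — at least 4. Hence 4 is optimal.

4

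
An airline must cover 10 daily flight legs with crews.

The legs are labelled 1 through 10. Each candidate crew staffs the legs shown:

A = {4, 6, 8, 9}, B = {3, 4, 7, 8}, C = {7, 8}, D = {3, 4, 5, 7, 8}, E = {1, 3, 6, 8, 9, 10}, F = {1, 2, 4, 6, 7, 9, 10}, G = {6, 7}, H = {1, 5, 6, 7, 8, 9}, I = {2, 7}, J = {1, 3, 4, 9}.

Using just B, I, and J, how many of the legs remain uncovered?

Union of B, I, J = {1, 2, 3, 4, 7, 8, 9}.
Not covered: 5, 6, 10 — 3 legs.

3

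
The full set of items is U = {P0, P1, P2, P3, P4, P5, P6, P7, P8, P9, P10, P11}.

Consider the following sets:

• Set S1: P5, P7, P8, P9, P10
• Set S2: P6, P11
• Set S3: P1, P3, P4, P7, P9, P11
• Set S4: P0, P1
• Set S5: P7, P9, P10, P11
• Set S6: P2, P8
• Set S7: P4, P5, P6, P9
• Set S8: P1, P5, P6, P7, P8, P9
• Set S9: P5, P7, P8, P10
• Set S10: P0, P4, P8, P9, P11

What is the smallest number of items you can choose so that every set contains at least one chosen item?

4

Take H = {P0, P2, P5, P11}. Each listed set contains at least one of these, so H is a hitting set of size 4.
No choice of 3 items meets every set, so 4 is the minimum.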